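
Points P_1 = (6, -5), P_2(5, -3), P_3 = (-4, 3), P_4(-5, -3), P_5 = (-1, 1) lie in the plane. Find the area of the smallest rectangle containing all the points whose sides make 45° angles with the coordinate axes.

90

In coordinates u = x + y, v = x − y the rectangle is axis-aligned; the map (x,y)→(u,v) scales areas by 2.
u-values: 1, 2, -1, -8, 0; range = 2 − (-8) = 10.
v-values: 11, 8, -7, -2, -2; range = 11 − (-7) = 18.
Area = (10 × 18) / 2 = 90.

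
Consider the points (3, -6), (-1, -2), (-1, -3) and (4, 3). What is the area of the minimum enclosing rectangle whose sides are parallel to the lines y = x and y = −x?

44

In coordinates u = x + y, v = x − y the rectangle is axis-aligned; the map (x,y)→(u,v) scales areas by 2.
u-values: -3, -3, -4, 7; range = 7 − (-4) = 11.
v-values: 9, 1, 2, 1; range = 9 − 1 = 8.
Area = (11 × 8) / 2 = 44.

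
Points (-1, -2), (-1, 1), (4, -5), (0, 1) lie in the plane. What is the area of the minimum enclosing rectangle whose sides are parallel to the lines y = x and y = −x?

22

In coordinates u = x + y, v = x − y the rectangle is axis-aligned; the map (x,y)→(u,v) scales areas by 2.
u-values: -3, 0, -1, 1; range = 1 − (-3) = 4.
v-values: 1, -2, 9, -1; range = 9 − (-2) = 11.
Area = (4 × 11) / 2 = 22.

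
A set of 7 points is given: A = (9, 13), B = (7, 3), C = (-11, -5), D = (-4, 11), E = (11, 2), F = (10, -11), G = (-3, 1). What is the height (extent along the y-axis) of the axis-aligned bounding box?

max y = 13, min y = -11, so height = 24.

24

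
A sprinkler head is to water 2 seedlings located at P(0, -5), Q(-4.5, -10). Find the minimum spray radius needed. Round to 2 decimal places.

The smallest circle enclosing two points has them as diameter endpoints.
Centre = midpoint = (-2.25, -7.5); r² = |PQ|²/4 = 45.25/4 = 11.3125.
r = √(11.3125) ≈ 3.36.

3.36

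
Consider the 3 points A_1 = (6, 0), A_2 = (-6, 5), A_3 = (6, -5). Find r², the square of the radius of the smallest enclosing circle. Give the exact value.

61

Side lengths²: A_1A_2² = 169, A_1A_3² = 25, A_2A_3² = 244.
Since A_2A_3² = 244 ≥ 169 + 25 = 194, the angle opposite A_2A_3 is not acute, so the smallest enclosing circle has A_2A_3 as diameter.
Centre = midpoint of A_2A_3 = (0, 0), r² = 244/4 = 61.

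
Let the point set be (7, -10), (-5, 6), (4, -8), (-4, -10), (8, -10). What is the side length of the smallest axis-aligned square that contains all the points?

The bounding box has width 13 and height 16.
An axis-aligned square enclosing the set must have side ≥ max(width, height).
So the minimum side is max(13, 16) = 16.

16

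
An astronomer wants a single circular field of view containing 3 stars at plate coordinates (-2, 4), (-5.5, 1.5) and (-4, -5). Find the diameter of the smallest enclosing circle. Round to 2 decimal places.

9.22

Call the three points A, B, C in the order given.
Side lengths²: AB² = 18.5, AC² = 85, BC² = 44.5.
Since AC² = 85 ≥ 44.5 + 18.5 = 63, the angle opposite AC is not acute, so the smallest enclosing circle has AC as diameter.
Centre = midpoint of AC = (-3, -0.5), r² = 85/4 = 21.25.
Diameter = 2r = 2√(21.25) ≈ 9.22.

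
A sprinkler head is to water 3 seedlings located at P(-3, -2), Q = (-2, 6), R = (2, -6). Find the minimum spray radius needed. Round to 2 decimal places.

6.32

Side lengths²: PQ² = 65, PR² = 41, QR² = 160.
Since QR² = 160 ≥ 65 + 41 = 106, the angle opposite QR is not acute, so the smallest enclosing circle has QR as diameter.
Centre = midpoint of QR = (0, 0), r² = 160/4 = 40.
r = √40 ≈ 6.32.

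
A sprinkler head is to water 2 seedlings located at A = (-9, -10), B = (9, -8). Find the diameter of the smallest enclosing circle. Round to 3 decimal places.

The smallest circle enclosing two points has them as diameter endpoints.
Centre = midpoint = (0, -9); r² = |AB|²/4 = 328/4 = 82.
Diameter = 2r = 2√82 ≈ 18.111.

18.111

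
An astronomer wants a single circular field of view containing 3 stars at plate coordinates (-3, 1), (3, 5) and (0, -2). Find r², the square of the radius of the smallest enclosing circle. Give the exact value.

Call the three points A, B, C in the order given.
Side lengths²: AB² = 52, AC² = 18, BC² = 58.
Since BC² = 58 < 52 + 18 = 70, the triangle is acute, so the smallest enclosing circle is the circumcircle.
Circumcentre = (0.8, 1.8), r² = 15.08.

15.08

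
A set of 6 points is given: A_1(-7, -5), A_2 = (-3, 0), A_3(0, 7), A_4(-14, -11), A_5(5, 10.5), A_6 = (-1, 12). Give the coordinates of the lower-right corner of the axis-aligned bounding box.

x-range [-14, 5], y-range [-11, 12].
The lower-right corner is (5, -11).

(5, -11)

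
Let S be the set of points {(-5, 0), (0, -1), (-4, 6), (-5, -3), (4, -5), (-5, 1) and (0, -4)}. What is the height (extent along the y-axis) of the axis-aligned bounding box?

11

max y = 6, min y = -5, so height = 11.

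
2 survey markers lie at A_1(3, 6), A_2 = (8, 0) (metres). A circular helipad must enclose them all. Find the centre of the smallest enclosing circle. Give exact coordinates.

(5.5, 3)

The smallest circle enclosing two points has them as diameter endpoints.
Centre = midpoint = (5.5, 3); r² = |A_1A_2|²/4 = 61/4 = 15.25.
Centre = (5.5, 3).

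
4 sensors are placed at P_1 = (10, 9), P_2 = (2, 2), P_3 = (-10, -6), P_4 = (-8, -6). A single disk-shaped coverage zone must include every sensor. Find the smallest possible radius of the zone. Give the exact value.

12.5

The minimum enclosing circle of a finite set is fixed by two of the points (as a diameter) or three (as a circumcircle).
The farthest pair is P_1–P_3 with squared distance 625. The circle on this segment as diameter has centre (0, 1.5) and r² = 625/4 = 156.25.
Check P_2: distance² to centre = 4.25 ≤ 156.25, so it lies inside.
All remaining points lie in this disk, and no smaller disk contains both endpoints, so this is the minimum enclosing circle.
r = √(156.25) = 12.5.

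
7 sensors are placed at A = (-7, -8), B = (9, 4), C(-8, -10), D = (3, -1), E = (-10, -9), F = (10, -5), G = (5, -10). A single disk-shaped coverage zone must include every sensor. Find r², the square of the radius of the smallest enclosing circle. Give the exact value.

132.5

By Welzl's lemma the MEC is supported by two points (diametrically opposite) or three points (on a circumcircle).
The farthest pair is B–E with squared distance 530. The circle on this segment as diameter has centre (-0.5, -2.5) and r² = 530/4 = 132.5.
Check A: distance² to centre = 72.5 ≤ 132.5, so it lies inside.
All remaining points lie in this disk, and no smaller disk contains both endpoints, so this is the minimum enclosing circle.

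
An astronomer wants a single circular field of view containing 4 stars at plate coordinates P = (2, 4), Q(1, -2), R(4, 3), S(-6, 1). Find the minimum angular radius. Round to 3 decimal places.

5.099

A smallest enclosing disk is always determined by at most three of the input points on its boundary.
The farthest pair is R–S with squared distance 104. The circle on this segment as diameter has centre (-1, 2) and r² = 104/4 = 26.
Check P: distance² to centre = 13 ≤ 26, so it lies inside.
All remaining points lie in this disk, and no smaller disk contains both endpoints, so this is the minimum enclosing circle.
r = √26 ≈ 5.099.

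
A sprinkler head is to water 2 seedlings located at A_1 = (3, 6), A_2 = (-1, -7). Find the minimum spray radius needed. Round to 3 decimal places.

The smallest circle enclosing two points has them as diameter endpoints.
Centre = midpoint = (1, -0.5); r² = |A_1A_2|²/4 = 185/4 = 46.25.
r = √(46.25) ≈ 6.801.

6.801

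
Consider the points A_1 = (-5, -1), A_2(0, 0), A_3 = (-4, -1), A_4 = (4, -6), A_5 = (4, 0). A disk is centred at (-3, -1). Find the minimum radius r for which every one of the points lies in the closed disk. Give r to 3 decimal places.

The required radius is the distance from (-3, -1) to the farthest point.
Squared distances: 4, 10, 1, 74, 50.
Maximum is 74, attained at A_4.
r = √74 ≈ 8.602.

8.602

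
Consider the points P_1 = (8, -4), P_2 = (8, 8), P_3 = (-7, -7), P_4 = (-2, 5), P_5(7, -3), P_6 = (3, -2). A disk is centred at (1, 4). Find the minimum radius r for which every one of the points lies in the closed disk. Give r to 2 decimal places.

The required radius is the distance from (1, 4) to the farthest point.
Squared distances: 113, 65, 185, 10, 85, 40.
Maximum is 185, attained at P_3.
r = √185 ≈ 13.60.

13.60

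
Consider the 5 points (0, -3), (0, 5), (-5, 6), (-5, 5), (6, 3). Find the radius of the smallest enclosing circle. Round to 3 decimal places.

The minimum enclosing circle of a finite set is fixed by two of the points (as a diameter) or three (as a circumcircle).
The minimum enclosing circle is determined by three boundary points: (0, -3), (-5, 6), (6, 3).
Their circumcentre is (1/14, 41/14) with r² = 3445/98.
The farthest remaining point (-5, 5) is at distance² 2941/98 ≤ 3445/98.
r = √(3445/98) ≈ 5.929.

5.929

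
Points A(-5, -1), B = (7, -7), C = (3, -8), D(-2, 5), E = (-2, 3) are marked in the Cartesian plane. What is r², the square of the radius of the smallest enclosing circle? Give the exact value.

By Welzl's lemma the MEC is supported by two points (diametrically opposite) or three points (on a circumcircle).
The farthest pair is B–D with squared distance 225. The circle on this segment as diameter has centre (2.5, -1) and r² = 225/4 = 56.25.
Check A: distance² to centre = 56.25 ≤ 56.25, so it lies inside.
All remaining points lie in this disk, and no smaller disk contains both endpoints, so this is the minimum enclosing circle.

56.25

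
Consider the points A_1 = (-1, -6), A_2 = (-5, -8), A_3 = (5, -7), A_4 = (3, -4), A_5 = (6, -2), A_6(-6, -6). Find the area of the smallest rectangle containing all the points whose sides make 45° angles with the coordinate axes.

102

In coordinates u = x + y, v = x − y the rectangle is axis-aligned; the map (x,y)→(u,v) scales areas by 2.
u-values: -7, -13, -2, -1, 4, -12; range = 4 − (-13) = 17.
v-values: 5, 3, 12, 7, 8, 0; range = 12 − 0 = 12.
Area = (17 × 12) / 2 = 102.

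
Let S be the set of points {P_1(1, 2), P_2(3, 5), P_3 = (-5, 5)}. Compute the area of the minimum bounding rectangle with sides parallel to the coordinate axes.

24

x ranges over [-5, 3], width 8.
y ranges over [2, 5], height 3.
Area = 8 × 3 = 24.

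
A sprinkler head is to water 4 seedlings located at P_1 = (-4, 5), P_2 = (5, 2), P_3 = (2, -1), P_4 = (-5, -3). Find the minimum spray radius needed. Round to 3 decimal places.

A smallest enclosing disk is always determined by at most three of the input points on its boundary.
The minimum enclosing circle is determined by three boundary points: P_1, P_2, P_4.
Their circumcentre is (-0.5, 0.5) with r² = 32.5.
The farthest remaining point P_3 is at distance² 8.5 ≤ 32.5.
r = √(32.5) ≈ 5.701.

5.701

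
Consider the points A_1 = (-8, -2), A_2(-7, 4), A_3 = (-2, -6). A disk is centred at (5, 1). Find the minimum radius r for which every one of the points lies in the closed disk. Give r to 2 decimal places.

The required radius is the distance from (5, 1) to the farthest point.
Squared distances: 178, 153, 98.
Maximum is 178, attained at A_1.
r = √178 ≈ 13.34.

13.34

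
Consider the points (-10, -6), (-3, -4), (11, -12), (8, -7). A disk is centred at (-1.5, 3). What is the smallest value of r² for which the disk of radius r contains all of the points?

The required radius is the distance from (-1.5, 3) to the farthest point.
Squared distances: 153.25, 51.25, 381.25, 190.25.
Maximum is 381.25, attained at (11, -12).

381.25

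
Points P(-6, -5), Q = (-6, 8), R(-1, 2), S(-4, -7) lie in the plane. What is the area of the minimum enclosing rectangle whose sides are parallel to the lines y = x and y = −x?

110.5

In coordinates u = x + y, v = x − y the rectangle is axis-aligned; the map (x,y)→(u,v) scales areas by 2.
u-values: -11, 2, 1, -11; range = 2 − (-11) = 13.
v-values: -1, -14, -3, 3; range = 3 − (-14) = 17.
Area = (13 × 17) / 2 = 110.5.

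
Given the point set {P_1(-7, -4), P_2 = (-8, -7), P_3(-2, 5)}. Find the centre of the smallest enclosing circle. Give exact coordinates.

Side lengths²: P_1P_2² = 10, P_1P_3² = 106, P_2P_3² = 180.
Since P_2P_3² = 180 ≥ 106 + 10 = 116, the angle opposite P_2P_3 is not acute, so the smallest enclosing circle has P_2P_3 as diameter.
Centre = midpoint of P_2P_3 = (-5, -1), r² = 180/4 = 45.
Centre = (-5, -1).

(-5, -1)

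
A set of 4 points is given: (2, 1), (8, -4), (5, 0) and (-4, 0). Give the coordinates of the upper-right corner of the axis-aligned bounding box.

(8, 1)

x-range [-4, 8], y-range [-4, 1].
The upper-right corner is (8, 1).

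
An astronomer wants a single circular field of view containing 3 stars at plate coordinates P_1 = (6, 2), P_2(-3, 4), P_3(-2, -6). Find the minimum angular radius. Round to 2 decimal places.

5.96

Side lengths²: P_1P_2² = 85, P_1P_3² = 128, P_2P_3² = 101.
Since P_1P_3² = 128 < 101 + 85 = 186, the triangle is acute, so the smallest enclosing circle is the circumcircle.
Circumcentre = (15/22, -15/22), r² = 8585/242.
r = √(8585/242) ≈ 5.96.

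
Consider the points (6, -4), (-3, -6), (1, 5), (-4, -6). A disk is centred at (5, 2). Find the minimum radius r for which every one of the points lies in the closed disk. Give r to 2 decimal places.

12.04

The required radius is the distance from (5, 2) to the farthest point.
Squared distances: 37, 128, 25, 145.
Maximum is 145, attained at (-4, -6).
r = √145 ≈ 12.04.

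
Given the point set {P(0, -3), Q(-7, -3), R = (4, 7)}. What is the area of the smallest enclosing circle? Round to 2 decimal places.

173.57

Side lengths²: PQ² = 49, PR² = 116, QR² = 221.
Since QR² = 221 ≥ 116 + 49 = 165, the angle opposite QR is not acute, so the smallest enclosing circle has QR as diameter.
Centre = midpoint of QR = (-1.5, 2), r² = 221/4 = 55.25.
Area = π·r² = π·55.25 ≈ 173.57.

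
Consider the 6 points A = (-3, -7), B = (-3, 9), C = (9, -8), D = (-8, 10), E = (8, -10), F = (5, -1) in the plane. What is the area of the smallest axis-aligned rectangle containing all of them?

x ranges over [-8, 9], width 17.
y ranges over [-10, 10], height 20.
Area = 17 × 20 = 340.

340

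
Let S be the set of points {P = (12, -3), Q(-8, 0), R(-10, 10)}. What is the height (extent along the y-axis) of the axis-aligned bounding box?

max y = 10, min y = -3, so height = 13.

13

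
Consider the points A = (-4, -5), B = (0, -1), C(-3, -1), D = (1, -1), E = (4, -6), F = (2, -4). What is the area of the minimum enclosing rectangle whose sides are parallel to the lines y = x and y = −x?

54

In coordinates u = x + y, v = x − y the rectangle is axis-aligned; the map (x,y)→(u,v) scales areas by 2.
u-values: -9, -1, -4, 0, -2, -2; range = 0 − (-9) = 9.
v-values: 1, 1, -2, 2, 10, 6; range = 10 − (-2) = 12.
Area = (9 × 12) / 2 = 54.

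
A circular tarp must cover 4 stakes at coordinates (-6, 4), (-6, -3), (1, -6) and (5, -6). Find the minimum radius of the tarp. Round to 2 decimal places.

The farthest pair is (-6, 4)–(5, -6) with squared distance 221. The circle on this segment as diameter has centre (-0.5, -1) and r² = 221/4 = 55.25.
Check (-6, -3): distance² to centre = 34.25 ≤ 55.25, so it lies inside.
All remaining points lie in this disk, and no smaller disk contains both endpoints, so this is the minimum enclosing circle.
r = √(55.25) ≈ 7.43.

7.43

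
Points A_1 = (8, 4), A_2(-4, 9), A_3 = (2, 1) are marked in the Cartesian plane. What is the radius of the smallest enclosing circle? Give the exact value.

6.5

Side lengths²: A_1A_2² = 169, A_1A_3² = 45, A_2A_3² = 100.
Since A_1A_2² = 169 ≥ 100 + 45 = 145, the angle opposite A_1A_2 is not acute, so the smallest enclosing circle has A_1A_2 as diameter.
Centre = midpoint of A_1A_2 = (2, 6.5), r² = 169/4 = 42.25.
r = √(42.25) = 6.5.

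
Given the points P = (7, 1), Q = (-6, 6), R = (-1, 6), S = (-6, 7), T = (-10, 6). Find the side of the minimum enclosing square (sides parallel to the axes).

The bounding box has width 17 and height 6.
An axis-aligned square enclosing the set must have side ≥ max(width, height).
So the minimum side is max(17, 6) = 17.

17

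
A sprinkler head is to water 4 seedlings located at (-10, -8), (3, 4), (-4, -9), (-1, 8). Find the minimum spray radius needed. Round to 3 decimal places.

9.186

A smallest enclosing disk is always determined by at most three of the input points on its boundary.
The minimum enclosing circle is determined by three boundary points: (-10, -8), (3, 4), (-1, 8).
Their circumcentre is (-5.18, -0.18) with r² = 84.3848.
The farthest remaining point (-4, -9) is at distance² 79.1848 ≤ 84.3848.
r = √(84.3848) ≈ 9.186.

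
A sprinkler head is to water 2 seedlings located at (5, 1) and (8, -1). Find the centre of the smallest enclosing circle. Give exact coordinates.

(6.5, 0)

The smallest circle enclosing two points has them as diameter endpoints.
Centre = midpoint = (6.5, 0); r² = |(5, 1)−(8, -1)|²/4 = 13/4 = 3.25.
Centre = (6.5, 0).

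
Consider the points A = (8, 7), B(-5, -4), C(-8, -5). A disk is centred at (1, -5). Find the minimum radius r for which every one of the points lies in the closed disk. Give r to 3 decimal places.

The required radius is the distance from (1, -5) to the farthest point.
Squared distances: 193, 37, 81.
Maximum is 193, attained at A.
r = √193 ≈ 13.892.

13.892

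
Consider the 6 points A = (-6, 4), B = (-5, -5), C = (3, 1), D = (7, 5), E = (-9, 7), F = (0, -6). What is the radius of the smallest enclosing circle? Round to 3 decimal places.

The minimum enclosing circle of a finite set is fixed by two of the points (as a diameter) or three (as a circumcircle).
The minimum enclosing circle is determined by three boundary points: D, E, F.
Their circumcentre is (-27/19, 50/19) with r² = 27625/361.
The farthest remaining point B is at distance² 25649/361 ≤ 27625/361.
r = √(27625/361) ≈ 8.748.

8.748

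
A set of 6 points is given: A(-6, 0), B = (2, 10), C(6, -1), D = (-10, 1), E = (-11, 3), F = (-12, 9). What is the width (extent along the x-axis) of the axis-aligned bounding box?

max x = 6, min x = -12, so width = 18.

18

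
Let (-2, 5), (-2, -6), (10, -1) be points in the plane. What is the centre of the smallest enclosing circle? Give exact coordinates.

(2.75, -0.5)

Call the three points A, B, C in the order given.
Side lengths²: AB² = 121, AC² = 180, BC² = 169.
Since AC² = 180 < 169 + 121 = 290, the triangle is acute, so the smallest enclosing circle is the circumcircle.
Circumcentre = (2.75, -0.5), r² = 52.8125.
Centre = (2.75, -0.5).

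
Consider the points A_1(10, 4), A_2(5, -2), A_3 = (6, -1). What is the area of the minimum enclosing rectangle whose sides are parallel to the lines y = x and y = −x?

In coordinates u = x + y, v = x − y the rectangle is axis-aligned; the map (x,y)→(u,v) scales areas by 2.
u-values: 14, 3, 5; range = 14 − 3 = 11.
v-values: 6, 7, 7; range = 7 − 6 = 1.
Area = (11 × 1) / 2 = 5.5.

5.5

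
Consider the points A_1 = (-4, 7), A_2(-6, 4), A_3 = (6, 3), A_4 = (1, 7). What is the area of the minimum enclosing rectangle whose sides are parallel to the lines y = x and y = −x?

77

In coordinates u = x + y, v = x − y the rectangle is axis-aligned; the map (x,y)→(u,v) scales areas by 2.
u-values: 3, -2, 9, 8; range = 9 − (-2) = 11.
v-values: -11, -10, 3, -6; range = 3 − (-11) = 14.
Area = (11 × 14) / 2 = 77.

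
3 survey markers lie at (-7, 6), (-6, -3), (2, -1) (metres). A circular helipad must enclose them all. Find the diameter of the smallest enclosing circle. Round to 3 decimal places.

11.505

Call the three points A, B, C in the order given.
Side lengths²: AB² = 82, AC² = 130, BC² = 68.
Since AC² = 130 < 82 + 68 = 150, the triangle is acute, so the smallest enclosing circle is the circumcircle.
Circumcentre = (-110/37, 70/37), r² = 45305/1369.
Diameter = 2r = 2√(45305/1369) ≈ 11.505.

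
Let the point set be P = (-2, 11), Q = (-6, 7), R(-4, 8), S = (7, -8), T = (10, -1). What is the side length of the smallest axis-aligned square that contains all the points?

19

The bounding box has width 16 and height 19.
An axis-aligned square enclosing the set must have side ≥ max(width, height).
So the minimum side is max(16, 19) = 19.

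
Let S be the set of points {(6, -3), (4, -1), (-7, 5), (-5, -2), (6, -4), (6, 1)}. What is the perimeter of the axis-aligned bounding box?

44

Width = max x − min x = 6 − (-7) = 13.
Height = max y − min y = 5 − (-4) = 9.
Perimeter = 2(13 + 9) = 44.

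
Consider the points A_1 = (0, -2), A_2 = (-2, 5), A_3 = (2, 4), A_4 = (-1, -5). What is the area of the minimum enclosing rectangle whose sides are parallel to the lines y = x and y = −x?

In coordinates u = x + y, v = x − y the rectangle is axis-aligned; the map (x,y)→(u,v) scales areas by 2.
u-values: -2, 3, 6, -6; range = 6 − (-6) = 12.
v-values: 2, -7, -2, 4; range = 4 − (-7) = 11.
Area = (12 × 11) / 2 = 66.

66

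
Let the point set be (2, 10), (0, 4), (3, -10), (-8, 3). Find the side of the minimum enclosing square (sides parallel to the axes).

The bounding box has width 11 and height 20.
An axis-aligned square enclosing the set must have side ≥ max(width, height).
So the minimum side is max(11, 20) = 20.

20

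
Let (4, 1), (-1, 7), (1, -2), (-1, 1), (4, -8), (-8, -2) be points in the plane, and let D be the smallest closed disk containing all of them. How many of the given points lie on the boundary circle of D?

3

By Welzl's lemma the MEC is supported by two points (diametrically opposite) or three points (on a circumcircle).
The minimum enclosing circle is determined by three boundary points: (-1, 7), (4, -8), (-8, -2).
Their circumcentre is (0, -1) with r² = 65.
The farthest remaining point (4, 1) is at distance² 20 ≤ 65.
The points at distance exactly r from the centre are (-1, 7), (4, -8), (-8, -2) — 3 points.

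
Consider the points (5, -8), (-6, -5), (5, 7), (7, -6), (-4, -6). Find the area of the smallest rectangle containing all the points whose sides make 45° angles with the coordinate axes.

In coordinates u = x + y, v = x − y the rectangle is axis-aligned; the map (x,y)→(u,v) scales areas by 2.
u-values: -3, -11, 12, 1, -10; range = 12 − (-11) = 23.
v-values: 13, -1, -2, 13, 2; range = 13 − (-2) = 15.
Area = (23 × 15) / 2 = 172.5.

172.5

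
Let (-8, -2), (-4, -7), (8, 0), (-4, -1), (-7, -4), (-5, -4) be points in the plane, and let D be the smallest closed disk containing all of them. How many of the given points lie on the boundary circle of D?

The minimum enclosing circle of a finite set is fixed by two of the points (as a diameter) or three (as a circumcircle).
The farthest pair is (-8, -2)–(8, 0) with squared distance 260. The circle on this segment as diameter has centre (0, -1) and r² = 260/4 = 65.
Check (-4, -7): distance² to centre = 52 ≤ 65, so it lies inside.
All remaining points lie in this disk, and no smaller disk contains both endpoints, so this is the minimum enclosing circle.
The points at distance exactly r from the centre are (-8, -2), (8, 0) — 2 points.

2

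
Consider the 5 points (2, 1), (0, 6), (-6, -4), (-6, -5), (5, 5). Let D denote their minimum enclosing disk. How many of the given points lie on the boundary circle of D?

The farthest pair is (-6, -5)–(5, 5) with squared distance 221. The circle on this segment as diameter has centre (-0.5, 0) and r² = 221/4 = 55.25.
Check (2, 1): distance² to centre = 7.25 ≤ 55.25, so it lies inside.
All remaining points lie in this disk, and no smaller disk contains both endpoints, so this is the minimum enclosing circle.
The points at distance exactly r from the centre are (-6, -5), (5, 5) — 2 points.

2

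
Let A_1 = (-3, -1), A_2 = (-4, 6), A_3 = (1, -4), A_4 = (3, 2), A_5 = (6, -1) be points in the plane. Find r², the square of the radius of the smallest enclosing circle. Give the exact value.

The minimum enclosing circle of a finite set is fixed by two of the points (as a diameter) or three (as a circumcircle).
The minimum enclosing circle is determined by three boundary points: A_2, A_3, A_5.
Their circumcentre is (19/26, 55/26) with r² = 12665/338.
The farthest remaining point A_1 is at distance² 7985/338 ≤ 12665/338.

12665/338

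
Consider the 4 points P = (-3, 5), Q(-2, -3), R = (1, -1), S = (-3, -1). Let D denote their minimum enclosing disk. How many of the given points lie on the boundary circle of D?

The farthest pair is P–Q with squared distance 65. The circle on this segment as diameter has centre (-2.5, 1) and r² = 65/4 = 16.25.
Check R: distance² to centre = 16.25 ≤ 16.25, so it lies inside.
All remaining points lie in this disk, and no smaller disk contains both endpoints, so this is the minimum enclosing circle.
The points at distance exactly r from the centre are P, Q, R — 3 points.

3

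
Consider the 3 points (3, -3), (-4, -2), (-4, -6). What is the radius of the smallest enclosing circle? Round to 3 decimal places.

3.847

Call the three points A, B, C in the order given.
Side lengths²: AB² = 50, AC² = 58, BC² = 16.
Since AC² = 58 < 50 + 16 = 66, the triangle is acute, so the smallest enclosing circle is the circumcircle.
Circumcentre = (-5/7, -4), r² = 725/49.
r = √(725/49) ≈ 3.847.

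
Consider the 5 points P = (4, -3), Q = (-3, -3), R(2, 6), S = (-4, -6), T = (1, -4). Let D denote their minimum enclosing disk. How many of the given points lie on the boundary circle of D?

By Welzl's lemma the MEC is supported by two points (diametrically opposite) or three points (on a circumcircle).
The farthest pair is R–S with squared distance 180. The circle on this segment as diameter has centre (-1, 0) and r² = 180/4 = 45.
Check P: distance² to centre = 34 ≤ 45, so it lies inside.
All remaining points lie in this disk, and no smaller disk contains both endpoints, so this is the minimum enclosing circle.
The points at distance exactly r from the centre are R, S — 2 points.

2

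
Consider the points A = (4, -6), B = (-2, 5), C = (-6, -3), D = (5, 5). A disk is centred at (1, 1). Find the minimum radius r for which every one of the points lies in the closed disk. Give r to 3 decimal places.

The required radius is the distance from (1, 1) to the farthest point.
Squared distances: 58, 25, 65, 32.
Maximum is 65, attained at C.
r = √65 ≈ 8.062.

8.062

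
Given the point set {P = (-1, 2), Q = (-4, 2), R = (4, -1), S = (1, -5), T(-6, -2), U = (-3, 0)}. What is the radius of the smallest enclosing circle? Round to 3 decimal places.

By Welzl's lemma the MEC is supported by two points (diametrically opposite) or three points (on a circumcircle).
The farthest pair is R–T with squared distance 101. The circle on this segment as diameter has centre (-1, -1.5) and r² = 101/4 = 25.25.
Check P: distance² to centre = 12.25 ≤ 25.25, so it lies inside.
All remaining points lie in this disk, and no smaller disk contains both endpoints, so this is the minimum enclosing circle.
r = √(25.25) ≈ 5.025.

5.025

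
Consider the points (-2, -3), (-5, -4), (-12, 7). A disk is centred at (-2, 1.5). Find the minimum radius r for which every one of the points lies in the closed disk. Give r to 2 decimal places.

The required radius is the distance from (-2, 1.5) to the farthest point.
Squared distances: 20.25, 39.25, 130.25.
Maximum is 130.25, attained at (-12, 7).
r = √(130.25) ≈ 11.41.

11.41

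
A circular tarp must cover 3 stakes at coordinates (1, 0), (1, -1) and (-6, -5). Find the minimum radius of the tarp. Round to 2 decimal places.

4.30

Call the three points A, B, C in the order given.
Side lengths²: AB² = 1, AC² = 74, BC² = 65.
Since AC² = 74 ≥ 65 + 1 = 66, the angle opposite AC is not acute, so the smallest enclosing circle has AC as diameter.
Centre = midpoint of AC = (-2.5, -2.5), r² = 74/4 = 18.5.
r = √(18.5) ≈ 4.30.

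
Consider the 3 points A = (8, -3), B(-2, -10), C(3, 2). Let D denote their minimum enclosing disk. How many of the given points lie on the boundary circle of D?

3

Side lengths²: AB² = 149, AC² = 50, BC² = 169.
Since BC² = 169 < 149 + 50 = 199, the triangle is acute, so the smallest enclosing circle is the circumcircle.
Circumcentre = (53/34, -151/34), r² = 25181/578.
The points at distance exactly r from the centre are A, B, C — 3 points.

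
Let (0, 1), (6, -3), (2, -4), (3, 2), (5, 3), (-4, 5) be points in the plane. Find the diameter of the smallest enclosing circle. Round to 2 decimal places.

12.81

By Welzl's lemma the MEC is supported by two points (diametrically opposite) or three points (on a circumcircle).
The farthest pair is (6, -3)–(-4, 5) with squared distance 164. The circle on this segment as diameter has centre (1, 1) and r² = 164/4 = 41.
Check (0, 1): distance² to centre = 1 ≤ 41, so it lies inside.
All remaining points lie in this disk, and no smaller disk contains both endpoints, so this is the minimum enclosing circle.
Diameter = 2r = 2√41 ≈ 12.81.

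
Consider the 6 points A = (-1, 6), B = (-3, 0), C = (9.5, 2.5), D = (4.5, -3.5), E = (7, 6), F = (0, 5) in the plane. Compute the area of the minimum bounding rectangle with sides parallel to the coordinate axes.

118.75

x ranges over [-3, 9.5], width 12.5.
y ranges over [-3.5, 6], height 9.5.
Area = 12.5 × 9.5 = 118.75.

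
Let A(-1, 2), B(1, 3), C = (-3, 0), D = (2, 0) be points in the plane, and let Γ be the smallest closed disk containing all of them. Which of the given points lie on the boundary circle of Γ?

B, C, D

A smallest enclosing disk is always determined by at most three of the input points on its boundary.
The minimum enclosing circle is determined by three boundary points: B, C, D.
Their circumcentre is (-0.5, 5/6) with r² = 125/18.
The farthest remaining point A is at distance² 29/18 ≤ 125/18.
The points at distance exactly r from the centre are B, C, D — 3 points.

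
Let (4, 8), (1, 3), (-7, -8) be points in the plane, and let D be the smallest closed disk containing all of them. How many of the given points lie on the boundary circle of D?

Call the three points A, B, C in the order given.
Side lengths²: AB² = 34, AC² = 377, BC² = 185.
Since AC² = 377 ≥ 185 + 34 = 219, the angle opposite AC is not acute, so the smallest enclosing circle has AC as diameter.
Centre = midpoint of AC = (-1.5, 0), r² = 377/4 = 94.25.
The points at distance exactly r from the centre are (4, 8), (-7, -8) — 2 points.

2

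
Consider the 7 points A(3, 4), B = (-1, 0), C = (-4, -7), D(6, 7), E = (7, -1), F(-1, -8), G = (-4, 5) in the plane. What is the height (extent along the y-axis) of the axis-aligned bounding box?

max y = 7, min y = -8, so height = 15.

15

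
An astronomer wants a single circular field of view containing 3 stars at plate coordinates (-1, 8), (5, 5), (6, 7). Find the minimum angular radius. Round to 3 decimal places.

3.536

Call the three points A, B, C in the order given.
Side lengths²: AB² = 45, AC² = 50, BC² = 5.
Since AC² = 50 ≥ 45 + 5 = 50, the angle opposite AC is not acute, so the smallest enclosing circle has AC as diameter.
Centre = midpoint of AC = (2.5, 7.5), r² = 50/4 = 12.5.
r = √(12.5) ≈ 3.536.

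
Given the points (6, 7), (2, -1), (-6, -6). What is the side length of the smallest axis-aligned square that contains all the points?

13

The bounding box has width 12 and height 13.
An axis-aligned square enclosing the set must have side ≥ max(width, height).
So the minimum side is max(12, 13) = 13.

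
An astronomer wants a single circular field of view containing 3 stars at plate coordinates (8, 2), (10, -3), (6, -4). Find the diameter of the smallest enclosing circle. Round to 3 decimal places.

Call the three points A, B, C in the order given.
Side lengths²: AB² = 29, AC² = 40, BC² = 17.
Since AC² = 40 < 29 + 17 = 46, the triangle is acute, so the smallest enclosing circle is the circumcircle.
Circumcentre = (163/22, -25/22), r² = 2465/242.
Diameter = 2r = 2√(2465/242) ≈ 6.383.

6.383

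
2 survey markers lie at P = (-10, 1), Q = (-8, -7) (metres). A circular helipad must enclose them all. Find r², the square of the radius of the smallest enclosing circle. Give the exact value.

17

The smallest circle enclosing two points has them as diameter endpoints.
Centre = midpoint = (-9, -3); r² = |PQ|²/4 = 68/4 = 17.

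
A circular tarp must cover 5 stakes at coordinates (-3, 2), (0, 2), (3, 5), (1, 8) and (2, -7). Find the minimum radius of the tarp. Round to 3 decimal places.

By Welzl's lemma the MEC is supported by two points (diametrically opposite) or three points (on a circumcircle).
The farthest pair is (1, 8)–(2, -7) with squared distance 226. The circle on this segment as diameter has centre (1.5, 0.5) and r² = 226/4 = 56.5.
Check (-3, 2): distance² to centre = 22.5 ≤ 56.5, so it lies inside.
All remaining points lie in this disk, and no smaller disk contains both endpoints, so this is the minimum enclosing circle.
r = √(56.5) ≈ 7.517.

7.517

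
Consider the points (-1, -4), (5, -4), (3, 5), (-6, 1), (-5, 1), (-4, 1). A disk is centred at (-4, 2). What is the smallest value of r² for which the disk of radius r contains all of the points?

The required radius is the distance from (-4, 2) to the farthest point.
Squared distances: 45, 117, 58, 5, 2, 1.
Maximum is 117, attained at (5, -4).

117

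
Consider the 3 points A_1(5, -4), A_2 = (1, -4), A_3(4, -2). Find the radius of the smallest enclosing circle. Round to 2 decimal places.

Side lengths²: A_1A_2² = 16, A_1A_3² = 5, A_2A_3² = 13.
Since A_1A_2² = 16 < 13 + 5 = 18, the triangle is acute, so the smallest enclosing circle is the circumcircle.
Circumcentre = (3, -3.75), r² = 4.0625.
r = √(4.0625) ≈ 2.02.

2.02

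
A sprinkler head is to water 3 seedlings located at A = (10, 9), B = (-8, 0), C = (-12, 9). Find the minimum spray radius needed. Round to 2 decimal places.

Side lengths²: AB² = 405, AC² = 484, BC² = 97.
Since AC² = 484 < 405 + 97 = 502, the triangle is acute, so the smallest enclosing circle is the circumcircle.
Circumcentre = (-1, 8.5), r² = 121.25.
r = √(121.25) ≈ 11.01.

11.01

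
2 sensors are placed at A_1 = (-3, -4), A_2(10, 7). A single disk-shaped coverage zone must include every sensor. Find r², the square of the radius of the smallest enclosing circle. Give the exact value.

72.5

The smallest circle enclosing two points has them as diameter endpoints.
Centre = midpoint = (3.5, 1.5); r² = |A_1A_2|²/4 = 290/4 = 72.5.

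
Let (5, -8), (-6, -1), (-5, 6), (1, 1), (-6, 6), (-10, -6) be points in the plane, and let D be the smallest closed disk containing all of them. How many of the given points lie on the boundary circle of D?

The minimum enclosing circle is determined by three boundary points: (5, -8), (-6, 6), (-10, -6).
Their circumcentre is (-173/94, -193/94) with r² = 362965/4418.
The farthest remaining point (-5, 6) is at distance² 330629/4418 ≤ 362965/4418.
The points at distance exactly r from the centre are (5, -8), (-6, 6), (-10, -6) — 3 points.

3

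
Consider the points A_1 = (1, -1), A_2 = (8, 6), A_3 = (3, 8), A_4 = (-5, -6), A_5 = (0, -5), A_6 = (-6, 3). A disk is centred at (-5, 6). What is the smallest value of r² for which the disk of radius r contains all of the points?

169

The required radius is the distance from (-5, 6) to the farthest point.
Squared distances: 85, 169, 68, 144, 146, 10.
Maximum is 169, attained at A_2.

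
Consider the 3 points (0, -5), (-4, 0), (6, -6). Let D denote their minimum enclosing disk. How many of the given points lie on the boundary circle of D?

Call the three points A, B, C in the order given.
Side lengths²: AB² = 41, AC² = 37, BC² = 136.
Since BC² = 136 ≥ 41 + 37 = 78, the angle opposite BC is not acute, so the smallest enclosing circle has BC as diameter.
Centre = midpoint of BC = (1, -3), r² = 136/4 = 34.
The points at distance exactly r from the centre are (-4, 0), (6, -6) — 2 points.

2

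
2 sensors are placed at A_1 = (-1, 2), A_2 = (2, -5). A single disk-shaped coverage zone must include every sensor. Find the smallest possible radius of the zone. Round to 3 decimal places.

3.808

The smallest circle enclosing two points has them as diameter endpoints.
Centre = midpoint = (0.5, -1.5); r² = |A_1A_2|²/4 = 58/4 = 14.5.
r = √(14.5) ≈ 3.808.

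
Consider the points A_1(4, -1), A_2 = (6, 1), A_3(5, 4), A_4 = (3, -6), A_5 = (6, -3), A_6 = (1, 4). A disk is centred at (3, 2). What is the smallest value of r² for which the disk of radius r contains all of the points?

The required radius is the distance from (3, 2) to the farthest point.
Squared distances: 10, 10, 8, 64, 34, 8.
Maximum is 64, attained at A_4.

64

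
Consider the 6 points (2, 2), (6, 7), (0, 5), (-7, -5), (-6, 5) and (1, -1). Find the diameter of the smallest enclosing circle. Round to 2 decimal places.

The farthest pair is (6, 7)–(-7, -5) with squared distance 313. The circle on this segment as diameter has centre (-0.5, 1) and r² = 313/4 = 78.25.
Check (2, 2): distance² to centre = 7.25 ≤ 78.25, so it lies inside.
All remaining points lie in this disk, and no smaller disk contains both endpoints, so this is the minimum enclosing circle.
Diameter = 2r = 2√(78.25) ≈ 17.69.

17.69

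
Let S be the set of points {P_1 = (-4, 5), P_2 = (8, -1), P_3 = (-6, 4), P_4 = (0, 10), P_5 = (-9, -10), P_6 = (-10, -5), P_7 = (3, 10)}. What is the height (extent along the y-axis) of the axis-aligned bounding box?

max y = 10, min y = -10, so height = 20.

20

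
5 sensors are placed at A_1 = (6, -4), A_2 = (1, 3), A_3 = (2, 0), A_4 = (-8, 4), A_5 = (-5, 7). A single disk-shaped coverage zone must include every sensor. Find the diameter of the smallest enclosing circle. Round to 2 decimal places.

16.12

The farthest pair is A_1–A_4 with squared distance 260. The circle on this segment as diameter has centre (-1, 0) and r² = 260/4 = 65.
Check A_2: distance² to centre = 13 ≤ 65, so it lies inside.
All remaining points lie in this disk, and no smaller disk contains both endpoints, so this is the minimum enclosing circle.
Diameter = 2r = 2√65 ≈ 16.12.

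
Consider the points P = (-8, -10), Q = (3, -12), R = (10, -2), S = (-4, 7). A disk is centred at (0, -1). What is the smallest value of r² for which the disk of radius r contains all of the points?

145

The required radius is the distance from (0, -1) to the farthest point.
Squared distances: 145, 130, 101, 80.
Maximum is 145, attained at P.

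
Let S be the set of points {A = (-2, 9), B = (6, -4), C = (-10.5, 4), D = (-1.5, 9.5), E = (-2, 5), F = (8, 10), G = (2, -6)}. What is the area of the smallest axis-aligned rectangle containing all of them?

296

x ranges over [-10.5, 8], width 18.5.
y ranges over [-6, 10], height 16.
Area = 18.5 × 16 = 296.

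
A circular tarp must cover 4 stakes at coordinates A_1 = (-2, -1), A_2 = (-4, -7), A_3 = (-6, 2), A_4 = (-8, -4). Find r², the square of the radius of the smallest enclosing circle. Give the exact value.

21.25

A smallest enclosing disk is always determined by at most three of the input points on its boundary.
The farthest pair is A_2–A_3 with squared distance 85. The circle on this segment as diameter has centre (-5, -2.5) and r² = 85/4 = 21.25.
Check A_1: distance² to centre = 11.25 ≤ 21.25, so it lies inside.
All remaining points lie in this disk, and no smaller disk contains both endpoints, so this is the minimum enclosing circle.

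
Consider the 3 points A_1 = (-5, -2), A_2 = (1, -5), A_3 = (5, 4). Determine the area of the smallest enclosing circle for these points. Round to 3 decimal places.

107.035

Side lengths²: A_1A_2² = 45, A_1A_3² = 136, A_2A_3² = 97.
Since A_1A_3² = 136 < 97 + 45 = 142, the triangle is acute, so the smallest enclosing circle is the circumcircle.
Circumcentre = (3/22, 17/22), r² = 8245/242.
Area = π·r² = π·8245/242 ≈ 107.035.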